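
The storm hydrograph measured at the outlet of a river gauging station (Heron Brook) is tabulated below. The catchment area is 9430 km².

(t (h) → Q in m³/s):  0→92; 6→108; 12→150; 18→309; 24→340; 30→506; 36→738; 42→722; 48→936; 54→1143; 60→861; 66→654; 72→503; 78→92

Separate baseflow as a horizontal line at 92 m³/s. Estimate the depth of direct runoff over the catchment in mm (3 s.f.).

d ≈ 13.4 mm

Direct runoff: 0.0, 16.0, 58.0, 217.0, 248.0, 414.0, 646.0, 630.0, 844.0, 1051.0, 769.0, 562.0, 411.0, 0.0 m³/s; ΣQ_DR = 5866 m³/s.
V = ΣQ_DR · Δt = 5866 × 21600 s = 1.267 × 10^8 m³.
Over A = 9430 km², depth = V / A = 13.4 mm.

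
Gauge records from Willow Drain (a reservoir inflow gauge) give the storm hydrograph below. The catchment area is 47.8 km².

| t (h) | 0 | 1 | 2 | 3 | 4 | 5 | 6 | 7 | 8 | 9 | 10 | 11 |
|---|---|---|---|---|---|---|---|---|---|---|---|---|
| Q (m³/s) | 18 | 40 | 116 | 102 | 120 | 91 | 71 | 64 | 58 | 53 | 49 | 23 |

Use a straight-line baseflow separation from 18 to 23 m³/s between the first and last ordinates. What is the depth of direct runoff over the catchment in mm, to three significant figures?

Direct runoff: 0.00, 21.55, 97.09, 82.64, 100.18, 70.73, 50.27, 42.82, 36.36, 30.91, 26.45, 0.00 m³/s; ΣQ_DR = 559.0 m³/s.
V = ΣQ_DR · Δt = 559.0 × 3600 s = 2.012 × 10^6 m³.
Over A = 47.8 km², depth = V / A = 42.1 mm.

d ≈ 42.1 mm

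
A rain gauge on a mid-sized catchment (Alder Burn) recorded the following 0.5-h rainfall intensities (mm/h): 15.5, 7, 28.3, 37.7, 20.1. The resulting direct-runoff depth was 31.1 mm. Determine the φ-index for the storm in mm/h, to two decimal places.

φ ≈ 9.85 mm/h

Only the 4 blocks with intensity above φ contribute runoff: 15.5, 28.3, 37.7, 20.1 mm/h.
Σ(I−φ)·Δt = d  ⇒  (15.5+28.3+37.7+20.1 − 4φ)·0.5 = 31.1
φ = (101.6 − 31.1/0.5) / 4 = 9.85 mm/h.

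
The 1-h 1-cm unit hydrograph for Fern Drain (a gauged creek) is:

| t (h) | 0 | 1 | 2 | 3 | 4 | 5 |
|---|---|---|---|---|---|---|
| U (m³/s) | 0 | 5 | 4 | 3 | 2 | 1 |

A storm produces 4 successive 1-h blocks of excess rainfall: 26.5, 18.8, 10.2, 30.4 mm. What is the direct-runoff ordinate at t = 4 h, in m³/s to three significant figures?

Q ≈ 30.2 m³/s

By discrete convolution, Q_j = Σ (P_i / 10 mm) · U_{j−i}.
At t = 4 h (j=4): Q = (26.5/10)·2 + (18.8/10)·3 + (10.2/10)·4 + (30.4/10)·5 = 30.2 m³/s.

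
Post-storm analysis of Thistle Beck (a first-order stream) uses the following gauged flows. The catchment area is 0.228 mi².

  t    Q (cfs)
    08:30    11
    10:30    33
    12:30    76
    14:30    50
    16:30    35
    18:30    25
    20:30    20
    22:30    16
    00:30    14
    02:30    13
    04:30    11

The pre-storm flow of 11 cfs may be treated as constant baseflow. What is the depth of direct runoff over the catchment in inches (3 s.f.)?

d ≈ 2.49 in

Direct runoff: 0.0, 22.0, 65.0, 39.0, 24.0, 14.0, 9.0, 5.0, 3.0, 2.0, 0.0 cfs; ΣQ_DR = 183.0 cfs.
V = ΣQ_DR · Δt = 183.0 × 7200 s = 1.318 × 10^6 ft³.
Over A = 0.228 mi², depth = V / A = 2.49 in.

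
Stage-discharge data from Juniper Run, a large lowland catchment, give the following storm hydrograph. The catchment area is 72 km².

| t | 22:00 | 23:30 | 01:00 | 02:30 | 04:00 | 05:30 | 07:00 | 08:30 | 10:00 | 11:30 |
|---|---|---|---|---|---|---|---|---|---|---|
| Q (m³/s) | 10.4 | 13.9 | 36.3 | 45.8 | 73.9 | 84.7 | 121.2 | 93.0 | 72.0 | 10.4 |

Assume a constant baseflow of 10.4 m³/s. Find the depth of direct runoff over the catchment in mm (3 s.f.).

d ≈ 34.3 mm

Direct runoff: 0.0, 3.5, 25.9, 35.4, 63.5, 74.3, 110.8, 82.6, 61.6, 0.0 m³/s; ΣQ_DR = 457.6 m³/s.
V = ΣQ_DR · Δt = 457.6 × 5400 s = 2.471 × 10^6 m³.
Over A = 72 km², depth = V / A = 34.3 mm.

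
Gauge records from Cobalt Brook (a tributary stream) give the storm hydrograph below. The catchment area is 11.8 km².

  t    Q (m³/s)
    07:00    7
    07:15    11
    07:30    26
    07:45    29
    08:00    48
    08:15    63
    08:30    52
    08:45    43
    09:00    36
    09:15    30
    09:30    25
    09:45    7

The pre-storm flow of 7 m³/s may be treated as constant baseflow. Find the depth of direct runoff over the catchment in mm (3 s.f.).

Direct runoff: 0.0, 4.0, 19.0, 22.0, 41.0, 56.0, 45.0, 36.0, 29.0, 23.0, 18.0, 0.0 m³/s; ΣQ_DR = 293.0 m³/s.
V = ΣQ_DR · Δt = 293.0 × 900 s = 2.637 × 10^5 m³.
Over A = 11.8 km², depth = V / A = 22.3 mm.

d ≈ 22.3 mm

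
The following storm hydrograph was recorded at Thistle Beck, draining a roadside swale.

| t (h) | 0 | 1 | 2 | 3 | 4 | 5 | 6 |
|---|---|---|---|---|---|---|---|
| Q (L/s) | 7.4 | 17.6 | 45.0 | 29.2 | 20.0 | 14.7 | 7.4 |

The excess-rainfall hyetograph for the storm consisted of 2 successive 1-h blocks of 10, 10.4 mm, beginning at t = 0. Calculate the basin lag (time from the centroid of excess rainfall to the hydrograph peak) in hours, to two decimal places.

t_L ≈ 0.99 h

Centroid of excess rainfall: t_c = Σ P_i·t̄_i / ΣP_i = 1.0098 h (block centres at 0.5, 1.5 h).
Hydrograph peak occurs at t = 2 h, so basin lag t_L = 2 − 1.0098 = 0.99 h.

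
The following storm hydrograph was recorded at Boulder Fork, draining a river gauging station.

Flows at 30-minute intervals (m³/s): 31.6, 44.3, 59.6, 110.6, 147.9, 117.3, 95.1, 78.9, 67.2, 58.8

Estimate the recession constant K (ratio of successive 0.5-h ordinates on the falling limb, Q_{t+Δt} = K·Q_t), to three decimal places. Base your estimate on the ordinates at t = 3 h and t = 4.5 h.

K ≈ 0.852

Using the recession-limb readings at t = 3 h and t = 4.5 h: Q falls from 95.1 to 58.8 m³/s over 3 intervals.
K = (Q₂/Q₁)^(1/3) = (58.8/95.1)^(1/3) = 0.852.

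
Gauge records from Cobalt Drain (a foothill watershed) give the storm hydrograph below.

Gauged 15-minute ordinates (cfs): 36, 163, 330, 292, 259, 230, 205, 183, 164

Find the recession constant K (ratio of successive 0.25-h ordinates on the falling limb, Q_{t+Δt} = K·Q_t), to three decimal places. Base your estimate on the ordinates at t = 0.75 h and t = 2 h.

K ≈ 0.891

Using the recession-limb readings at t = 0.75 h and t = 2 h: Q falls from 292 to 164 cfs over 5 intervals.
K = (Q₂/Q₁)^(1/5) = (164/292)^(1/5) = 0.891.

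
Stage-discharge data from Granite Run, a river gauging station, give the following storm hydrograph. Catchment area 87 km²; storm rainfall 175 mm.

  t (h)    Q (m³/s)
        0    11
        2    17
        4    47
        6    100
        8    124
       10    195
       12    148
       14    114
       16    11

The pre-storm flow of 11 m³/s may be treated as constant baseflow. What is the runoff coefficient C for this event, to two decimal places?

ΣQ_DR = 668.0 m³/s; V = ΣQ_DR·Δt = 4.810 × 10^6 m³.
Runoff depth d = V / A = 55.28 mm.
C = d / P = 55.28 / 175 = 0.32.

C ≈ 0.32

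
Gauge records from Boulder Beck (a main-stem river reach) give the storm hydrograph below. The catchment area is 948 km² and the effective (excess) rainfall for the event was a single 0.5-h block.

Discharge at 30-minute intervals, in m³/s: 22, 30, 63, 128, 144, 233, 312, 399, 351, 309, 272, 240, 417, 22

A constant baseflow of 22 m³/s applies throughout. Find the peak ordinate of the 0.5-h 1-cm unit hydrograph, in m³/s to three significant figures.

Direct runoff: 0.0, 8.0, 41.0, 106.0, 122.0, 211.0, 290.0, 377.0, 329.0, 287.0, 250.0, 218.0, 395.0, 0.0 m³/s; ΣQ_DR = 2634 m³/s, peak = 395.0 m³/s.
Runoff depth d = ΣQ_DR·Δt / A = 2634 × 1800 / (948 km²) = 5.001 mm.
The 1-cm UH is the DRH scaled by (10 mm)/d, so U_p = 395.0 × 10/5.001 = 790 m³/s.

U_p ≈ 790 m³/s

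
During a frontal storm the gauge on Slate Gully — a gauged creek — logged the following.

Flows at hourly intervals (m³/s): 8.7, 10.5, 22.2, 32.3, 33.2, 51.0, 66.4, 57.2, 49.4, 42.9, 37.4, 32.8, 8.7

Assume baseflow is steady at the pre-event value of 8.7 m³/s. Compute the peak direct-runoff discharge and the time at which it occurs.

Q_p = 57.7 m³/s at t = 6 h

Subtracting baseflow gives direct-runoff ordinates: 0.0, 1.8, 13.5, 23.6, 24.5, 42.3, 57.7, 48.5, 40.7, 34.2, 28.7, 24.1, 0.0 m³/s.
The maximum is 57.7 m³/s, occurring at the reading for t = 6 h.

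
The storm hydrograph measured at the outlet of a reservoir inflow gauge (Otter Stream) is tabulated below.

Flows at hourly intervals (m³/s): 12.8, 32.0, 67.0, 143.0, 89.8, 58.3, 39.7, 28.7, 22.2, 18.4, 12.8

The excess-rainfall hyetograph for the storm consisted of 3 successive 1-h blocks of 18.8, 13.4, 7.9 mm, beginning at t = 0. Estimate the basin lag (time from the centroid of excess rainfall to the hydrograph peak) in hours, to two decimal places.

t_L ≈ 1.77 h

Centroid of excess rainfall: t_c = Σ P_i·t̄_i / ΣP_i = 1.2282 h (block centres at 0.5, 1.5, 2.5 h).
Hydrograph peak occurs at t = 3 h, so basin lag t_L = 3 − 1.2282 = 1.77 h.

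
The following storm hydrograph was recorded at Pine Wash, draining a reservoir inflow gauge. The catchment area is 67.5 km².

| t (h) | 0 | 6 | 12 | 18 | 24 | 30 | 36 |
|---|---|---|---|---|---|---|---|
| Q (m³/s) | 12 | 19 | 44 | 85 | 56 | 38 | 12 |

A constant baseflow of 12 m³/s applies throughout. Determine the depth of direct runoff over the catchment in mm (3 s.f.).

Direct runoff: 0.0, 7.0, 32.0, 73.0, 44.0, 26.0, 0.0 m³/s; ΣQ_DR = 182.0 m³/s.
V = ΣQ_DR · Δt = 182.0 × 21600 s = 3.931 × 10^6 m³.
Over A = 67.5 km², depth = V / A = 58.2 mm.

d ≈ 58.2 mm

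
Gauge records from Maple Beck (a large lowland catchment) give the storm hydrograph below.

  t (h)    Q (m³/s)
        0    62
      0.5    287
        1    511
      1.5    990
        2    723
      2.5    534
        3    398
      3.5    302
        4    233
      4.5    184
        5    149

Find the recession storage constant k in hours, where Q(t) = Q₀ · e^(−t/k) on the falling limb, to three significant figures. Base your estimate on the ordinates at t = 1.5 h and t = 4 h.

k ≈ 1.73 h

On the falling limb, Q drops from 990 to 233 m³/s between t = 1.5 h and t = 4 h (Δt = 2.5 h).
k = −Δt / ln(Q₂/Q₁) = −2.5 / ln(233/990) = 1.73 h.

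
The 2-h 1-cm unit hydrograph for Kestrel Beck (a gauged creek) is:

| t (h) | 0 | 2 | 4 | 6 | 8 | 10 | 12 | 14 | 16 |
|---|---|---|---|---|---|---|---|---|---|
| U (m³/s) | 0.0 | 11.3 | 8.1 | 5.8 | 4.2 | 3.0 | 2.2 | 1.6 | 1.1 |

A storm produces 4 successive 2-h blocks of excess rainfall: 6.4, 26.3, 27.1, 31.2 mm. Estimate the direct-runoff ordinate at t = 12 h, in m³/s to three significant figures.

Q ≈ 38.8 m³/s

By discrete convolution, Q_j = Σ (P_i / 10 mm) · U_{j−i}.
At t = 12 h (j=6): Q = (6.4/10)·2.2 + (26.3/10)·3.0 + (27.1/10)·4.2 + (31.2/10)·5.8 = 38.8 m³/s.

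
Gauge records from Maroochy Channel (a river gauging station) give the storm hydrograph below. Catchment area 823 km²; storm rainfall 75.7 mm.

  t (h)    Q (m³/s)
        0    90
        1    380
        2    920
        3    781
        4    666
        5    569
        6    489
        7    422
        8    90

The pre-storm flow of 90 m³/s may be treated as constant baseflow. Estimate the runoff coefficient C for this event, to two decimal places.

ΣQ_DR = 3597 m³/s; V = ΣQ_DR·Δt = 1.295 × 10^7 m³.
Runoff depth d = V / A = 15.73 mm.
C = d / P = 15.73 / 75.7 = 0.21.

C ≈ 0.21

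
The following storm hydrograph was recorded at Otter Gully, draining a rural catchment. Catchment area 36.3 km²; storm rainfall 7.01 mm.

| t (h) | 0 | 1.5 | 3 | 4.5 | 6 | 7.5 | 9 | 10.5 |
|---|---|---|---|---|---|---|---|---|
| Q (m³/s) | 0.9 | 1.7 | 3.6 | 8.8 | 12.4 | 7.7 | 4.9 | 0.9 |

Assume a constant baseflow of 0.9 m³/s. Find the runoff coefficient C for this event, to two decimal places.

C ≈ 0.72

ΣQ_DR = 33.70 m³/s; V = ΣQ_DR·Δt = 1.820 × 10^5 m³.
Runoff depth d = V / A = 5.013 mm.
C = d / P = 5.013 / 7.01 = 0.72.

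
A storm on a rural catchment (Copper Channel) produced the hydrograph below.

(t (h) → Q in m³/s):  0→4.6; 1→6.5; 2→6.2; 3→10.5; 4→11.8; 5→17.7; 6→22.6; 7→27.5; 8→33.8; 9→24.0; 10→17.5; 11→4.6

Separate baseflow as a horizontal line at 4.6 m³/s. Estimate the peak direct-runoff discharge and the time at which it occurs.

Subtracting baseflow gives direct-runoff ordinates: 0.0, 1.9, 1.6, 5.9, 7.2, 13.1, 18.0, 22.9, 29.2, 19.4, 12.9, 0.0 m³/s.
The maximum is 29.2 m³/s, occurring at the reading for t = 8 h.

Q_p = 29.2 m³/s at t = 8 h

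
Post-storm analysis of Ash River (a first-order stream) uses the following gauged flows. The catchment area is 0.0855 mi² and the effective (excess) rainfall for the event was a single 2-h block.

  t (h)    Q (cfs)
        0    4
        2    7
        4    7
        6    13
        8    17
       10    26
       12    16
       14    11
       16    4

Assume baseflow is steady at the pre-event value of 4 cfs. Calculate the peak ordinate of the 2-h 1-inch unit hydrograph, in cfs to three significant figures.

Direct runoff: 0.0, 3.0, 3.0, 9.0, 13.0, 22.0, 12.0, 7.0, 0.0 cfs; ΣQ_DR = 69.00 cfs, peak = 22.0 cfs.
Runoff depth d = ΣQ_DR·Δt / A = 69.00 × 7200 / (0.0855 mi²) = 2.501 in.
The 1-inch UH is the DRH scaled by (1 in)/d, so U_p = 22.0 × 1/2.501 = 8.80 cfs.

U_p ≈ 8.80 cfs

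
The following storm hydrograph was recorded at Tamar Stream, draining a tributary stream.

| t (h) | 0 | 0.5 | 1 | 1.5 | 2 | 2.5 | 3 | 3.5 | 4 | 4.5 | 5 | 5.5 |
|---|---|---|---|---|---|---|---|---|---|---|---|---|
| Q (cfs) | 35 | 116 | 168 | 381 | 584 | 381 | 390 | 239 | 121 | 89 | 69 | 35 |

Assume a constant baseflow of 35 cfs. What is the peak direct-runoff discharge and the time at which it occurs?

Q_p = 549.0 cfs at t = 2 h

Subtracting baseflow gives direct-runoff ordinates: 0.0, 81.0, 133.0, 346.0, 549.0, 346.0, 355.0, 204.0, 86.0, 54.0, 34.0, 0.0 cfs.
The maximum is 549.0 cfs, occurring at the reading for t = 2 h.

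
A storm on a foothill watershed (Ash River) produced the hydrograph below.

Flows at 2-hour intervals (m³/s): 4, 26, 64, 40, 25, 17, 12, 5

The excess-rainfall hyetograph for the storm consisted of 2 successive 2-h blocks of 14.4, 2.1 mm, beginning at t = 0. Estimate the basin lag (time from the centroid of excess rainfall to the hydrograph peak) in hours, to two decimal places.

Centroid of excess rainfall: t_c = Σ P_i·t̄_i / ΣP_i = 1.2545 h (block centres at 1, 3 h).
Hydrograph peak occurs at t = 4 h, so basin lag t_L = 4 − 1.2545 = 2.75 h.

t_L ≈ 2.75 h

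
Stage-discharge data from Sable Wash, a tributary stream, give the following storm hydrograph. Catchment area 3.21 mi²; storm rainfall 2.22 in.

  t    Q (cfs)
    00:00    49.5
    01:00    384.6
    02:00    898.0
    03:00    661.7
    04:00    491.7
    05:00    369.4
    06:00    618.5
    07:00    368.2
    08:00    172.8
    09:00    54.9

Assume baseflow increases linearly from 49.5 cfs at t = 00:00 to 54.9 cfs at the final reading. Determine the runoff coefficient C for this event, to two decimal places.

C ≈ 0.77

ΣQ_DR = 3547 cfs; V = ΣQ_DR·Δt = 1.277 × 10^7 ft³.
Runoff depth d = V / A = 1.712 in.
C = d / P = 1.712 / 2.22 = 0.77.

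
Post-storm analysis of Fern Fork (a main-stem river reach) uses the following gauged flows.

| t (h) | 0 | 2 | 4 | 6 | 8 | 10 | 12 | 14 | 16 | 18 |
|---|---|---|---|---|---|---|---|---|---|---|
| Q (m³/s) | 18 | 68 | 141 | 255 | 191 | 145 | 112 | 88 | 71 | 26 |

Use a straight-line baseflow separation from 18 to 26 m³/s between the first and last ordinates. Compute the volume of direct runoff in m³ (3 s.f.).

V ≈ 6.44 × 10^6 m³

Direct-runoff ordinates (Q − Q_b): 0.00, 49.11, 121.22, 234.33, 169.44, 122.56, 88.67, 63.78, 45.89, 0.00 m³/s.
ΣQ_DR = 895.0 m³/s.
With Δt = 2 h = 7200 s, V = ΣQ_DR · Δt = 895.0 × 7200 = 6.44 × 10^6 m³.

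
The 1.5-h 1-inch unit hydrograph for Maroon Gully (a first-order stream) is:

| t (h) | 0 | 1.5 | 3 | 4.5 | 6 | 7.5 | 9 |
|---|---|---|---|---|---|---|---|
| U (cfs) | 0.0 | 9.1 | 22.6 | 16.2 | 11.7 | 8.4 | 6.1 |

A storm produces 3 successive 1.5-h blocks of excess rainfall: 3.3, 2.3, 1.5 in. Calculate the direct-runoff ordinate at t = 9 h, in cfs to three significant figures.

Q ≈ 57.0 cfs

By discrete convolution, Q_j = Σ (P_i / 1 in) · U_{j−i}.
At t = 9 h (j=6): Q = (3.3/1)·6.1 + (2.3/1)·8.4 + (1.5/1)·11.7 = 57.0 cfs.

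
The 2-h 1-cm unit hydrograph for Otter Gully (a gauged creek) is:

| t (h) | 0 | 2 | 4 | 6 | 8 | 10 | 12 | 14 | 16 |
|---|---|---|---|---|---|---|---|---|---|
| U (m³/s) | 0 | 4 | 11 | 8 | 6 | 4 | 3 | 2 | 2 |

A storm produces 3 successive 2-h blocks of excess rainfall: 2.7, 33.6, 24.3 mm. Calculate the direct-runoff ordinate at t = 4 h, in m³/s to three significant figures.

By discrete convolution, Q_j = Σ (P_i / 10 mm) · U_{j−i}.
At t = 4 h (j=2): Q = (2.7/10)·11 + (33.6/10)·4 + (24.3/10)·0 = 16.4 m³/s.

Q ≈ 16.4 m³/s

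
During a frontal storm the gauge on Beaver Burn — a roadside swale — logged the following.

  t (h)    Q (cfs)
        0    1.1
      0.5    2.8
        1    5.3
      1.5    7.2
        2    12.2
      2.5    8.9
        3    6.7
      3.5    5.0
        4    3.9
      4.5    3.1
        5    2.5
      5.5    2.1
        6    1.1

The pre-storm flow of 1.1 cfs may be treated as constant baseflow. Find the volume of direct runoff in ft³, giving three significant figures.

V ≈ 85700 ft³

Direct-runoff ordinates (Q − Q_b): 0.0, 1.7, 4.2, 6.1, 11.1, 7.8, 5.6, 3.9, 2.8, 2.0, 1.4, 1.0, 0.0 cfs.
ΣQ_DR = 47.60 cfs.
With Δt = 0.5 h = 1800 s, V = ΣQ_DR · Δt = 47.60 × 1800 = 85700 ft³.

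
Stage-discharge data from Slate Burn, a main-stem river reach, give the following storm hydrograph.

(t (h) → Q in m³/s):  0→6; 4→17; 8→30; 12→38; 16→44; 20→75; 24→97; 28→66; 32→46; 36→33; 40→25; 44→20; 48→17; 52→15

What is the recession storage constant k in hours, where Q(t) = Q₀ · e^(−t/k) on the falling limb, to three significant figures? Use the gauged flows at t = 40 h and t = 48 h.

k ≈ 20.7 h

On the falling limb, Q drops from 25 to 17 m³/s between t = 40 h and t = 48 h (Δt = 8 h).
k = −Δt / ln(Q₂/Q₁) = −8 / ln(17/25) = 20.7 h.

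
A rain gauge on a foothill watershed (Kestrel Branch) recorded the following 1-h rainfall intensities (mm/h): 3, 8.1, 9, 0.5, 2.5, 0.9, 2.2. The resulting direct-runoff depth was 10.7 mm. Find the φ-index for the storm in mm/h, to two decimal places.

Only the 2 blocks with intensity above φ contribute runoff: 8.1, 9 mm/h.
Σ(I−φ)·Δt = d  ⇒  (8.1+9 − 2φ)·1 = 10.7
φ = (17.10 − 10.7/1) / 2 = 3.20 mm/h.

φ ≈ 3.20 mm/h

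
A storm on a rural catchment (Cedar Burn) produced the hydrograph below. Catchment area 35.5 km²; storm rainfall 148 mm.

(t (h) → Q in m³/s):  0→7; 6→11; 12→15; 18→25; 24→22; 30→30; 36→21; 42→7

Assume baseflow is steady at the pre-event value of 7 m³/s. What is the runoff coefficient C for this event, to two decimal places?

ΣQ_DR = 82.00 m³/s; V = ΣQ_DR·Δt = 1.771 × 10^6 m³.
Runoff depth d = V / A = 49.89 mm.
C = d / P = 49.89 / 148 = 0.34.

C ≈ 0.34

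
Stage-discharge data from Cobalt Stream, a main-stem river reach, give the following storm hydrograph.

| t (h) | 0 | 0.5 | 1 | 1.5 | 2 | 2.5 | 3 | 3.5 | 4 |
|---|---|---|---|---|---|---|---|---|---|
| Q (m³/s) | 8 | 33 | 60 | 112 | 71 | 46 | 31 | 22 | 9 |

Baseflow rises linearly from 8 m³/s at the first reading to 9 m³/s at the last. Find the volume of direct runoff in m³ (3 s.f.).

V ≈ 5.68 × 10^5 m³

Direct-runoff ordinates (Q − Q_b): 0.00, 24.88, 51.75, 103.62, 62.50, 37.38, 22.25, 13.12, 0.00 m³/s.
ΣQ_DR = 315.5 m³/s.
With Δt = 0.5 h = 1800 s, V = ΣQ_DR · Δt = 315.5 × 1800 = 5.68 × 10^5 m³.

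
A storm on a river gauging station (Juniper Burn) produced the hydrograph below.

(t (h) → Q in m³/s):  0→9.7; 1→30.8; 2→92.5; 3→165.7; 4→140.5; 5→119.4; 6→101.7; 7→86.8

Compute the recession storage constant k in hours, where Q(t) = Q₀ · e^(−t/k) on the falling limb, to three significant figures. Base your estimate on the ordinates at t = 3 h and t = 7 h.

k ≈ 6.19 h

On the falling limb, Q drops from 165.7 to 86.8 m³/s between t = 3 h and t = 7 h (Δt = 4 h).
k = −Δt / ln(Q₂/Q₁) = −4 / ln(86.8/165.7) = 6.19 h.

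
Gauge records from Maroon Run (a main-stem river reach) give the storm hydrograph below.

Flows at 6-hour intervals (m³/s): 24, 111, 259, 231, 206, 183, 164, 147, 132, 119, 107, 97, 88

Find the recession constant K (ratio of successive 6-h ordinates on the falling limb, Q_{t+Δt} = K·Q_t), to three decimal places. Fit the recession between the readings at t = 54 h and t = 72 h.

Using the recession-limb readings at t = 54 h and t = 72 h: Q falls from 119 to 88 m³/s over 3 intervals.
K = (Q₂/Q₁)^(1/3) = (88/119)^(1/3) = 0.904.

K ≈ 0.904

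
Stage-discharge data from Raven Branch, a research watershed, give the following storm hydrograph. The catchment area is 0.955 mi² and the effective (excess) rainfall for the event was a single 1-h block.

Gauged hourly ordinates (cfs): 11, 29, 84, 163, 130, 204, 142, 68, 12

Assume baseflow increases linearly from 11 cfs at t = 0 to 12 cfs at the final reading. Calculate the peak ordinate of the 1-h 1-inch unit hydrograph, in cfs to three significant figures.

U_p ≈ 160 cfs

Direct runoff: 0.00, 17.88, 72.75, 151.62, 118.50, 192.38, 130.25, 56.12, 0.00 cfs; ΣQ_DR = 739.5 cfs, peak = 192.38 cfs.
Runoff depth d = ΣQ_DR·Δt / A = 739.5 × 3600 / (0.955 mi²) = 1.200 in.
The 1-inch UH is the DRH scaled by (1 in)/d, so U_p = 192.38 × 1/1.200 = 160 cfs.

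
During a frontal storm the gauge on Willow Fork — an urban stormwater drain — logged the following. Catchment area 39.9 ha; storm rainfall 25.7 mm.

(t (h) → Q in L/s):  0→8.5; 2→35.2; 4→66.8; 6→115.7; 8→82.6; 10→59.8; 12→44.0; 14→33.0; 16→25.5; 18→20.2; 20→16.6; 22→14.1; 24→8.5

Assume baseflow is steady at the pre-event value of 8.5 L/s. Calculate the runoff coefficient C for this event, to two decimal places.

ΣQ_DR = 420.0 L/s; V = ΣQ_DR·Δt = 3.024 × 10^6 L.
Runoff depth d = V / A = 7.579 mm.
C = d / P = 7.579 / 25.7 = 0.29.

C ≈ 0.29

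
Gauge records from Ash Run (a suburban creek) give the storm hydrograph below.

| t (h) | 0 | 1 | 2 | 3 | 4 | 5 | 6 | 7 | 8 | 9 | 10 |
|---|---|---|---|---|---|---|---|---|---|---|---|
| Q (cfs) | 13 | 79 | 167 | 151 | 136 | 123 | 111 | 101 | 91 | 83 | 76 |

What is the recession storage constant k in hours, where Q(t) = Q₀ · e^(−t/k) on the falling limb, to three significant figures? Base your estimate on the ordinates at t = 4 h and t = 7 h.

On the falling limb, Q drops from 136 to 101 cfs between t = 4 h and t = 7 h (Δt = 3 h).
k = −Δt / ln(Q₂/Q₁) = −3 / ln(101/136) = 10.1 h.

k ≈ 10.1 h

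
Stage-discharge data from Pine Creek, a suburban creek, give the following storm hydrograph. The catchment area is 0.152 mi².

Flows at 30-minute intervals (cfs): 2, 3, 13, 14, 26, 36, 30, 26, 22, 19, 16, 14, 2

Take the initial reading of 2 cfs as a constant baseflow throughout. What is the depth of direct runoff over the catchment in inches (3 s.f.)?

Direct runoff: 0.0, 1.0, 11.0, 12.0, 24.0, 34.0, 28.0, 24.0, 20.0, 17.0, 14.0, 12.0, 0.0 cfs; ΣQ_DR = 197.0 cfs.
V = ΣQ_DR · Δt = 197.0 × 1800 s = 3.546 × 10^5 ft³.
Over A = 0.152 mi², depth = V / A = 1.00 in.

d ≈ 1.00 in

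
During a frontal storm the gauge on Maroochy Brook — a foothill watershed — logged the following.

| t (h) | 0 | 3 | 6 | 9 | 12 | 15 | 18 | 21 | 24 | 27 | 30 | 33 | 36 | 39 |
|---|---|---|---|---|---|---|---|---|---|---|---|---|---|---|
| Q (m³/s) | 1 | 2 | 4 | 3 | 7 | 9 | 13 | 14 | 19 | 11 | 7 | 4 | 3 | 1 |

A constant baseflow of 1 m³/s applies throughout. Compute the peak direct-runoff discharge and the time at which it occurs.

Q_p = 18.0 m³/s at t = 24 h

Subtracting baseflow gives direct-runoff ordinates: 0.0, 1.0, 3.0, 2.0, 6.0, 8.0, 12.0, 13.0, 18.0, 10.0, 6.0, 3.0, 2.0, 0.0 m³/s.
The maximum is 18.0 m³/s, occurring at the reading for t = 24 h.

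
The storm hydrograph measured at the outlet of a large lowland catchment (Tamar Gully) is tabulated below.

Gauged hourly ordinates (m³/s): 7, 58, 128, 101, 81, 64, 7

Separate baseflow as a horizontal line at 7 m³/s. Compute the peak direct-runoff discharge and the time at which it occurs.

Subtracting baseflow gives direct-runoff ordinates: 0.0, 51.0, 121.0, 94.0, 74.0, 57.0, 0.0 m³/s.
The maximum is 121.0 m³/s, occurring at the reading for t = 2 h.

Q_p = 121.0 m³/s at t = 2 h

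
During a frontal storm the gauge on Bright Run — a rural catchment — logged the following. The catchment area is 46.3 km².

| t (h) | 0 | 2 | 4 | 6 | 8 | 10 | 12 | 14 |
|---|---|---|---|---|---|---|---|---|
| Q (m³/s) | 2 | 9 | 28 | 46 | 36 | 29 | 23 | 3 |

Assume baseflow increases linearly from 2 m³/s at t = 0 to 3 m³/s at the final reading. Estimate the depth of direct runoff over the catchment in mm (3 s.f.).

Direct runoff: 0.00, 6.86, 25.71, 43.57, 33.43, 26.29, 20.14, 0.00 m³/s; ΣQ_DR = 156.0 m³/s.
V = ΣQ_DR · Δt = 156.0 × 7200 s = 1.123 × 10^6 m³.
Over A = 46.3 km², depth = V / A = 24.3 mm.

d ≈ 24.3 mm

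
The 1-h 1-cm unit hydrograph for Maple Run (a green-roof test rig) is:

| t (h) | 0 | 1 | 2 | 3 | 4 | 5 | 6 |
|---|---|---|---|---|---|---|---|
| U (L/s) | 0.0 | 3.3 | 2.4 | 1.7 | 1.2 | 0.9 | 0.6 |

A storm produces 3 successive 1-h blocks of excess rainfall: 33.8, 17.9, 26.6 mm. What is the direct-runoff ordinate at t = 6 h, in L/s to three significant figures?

By discrete convolution, Q_j = Σ (P_i / 10 mm) · U_{j−i}.
At t = 6 h (j=6): Q = (33.8/10)·0.6 + (17.9/10)·0.9 + (26.6/10)·1.2 = 6.83 L/s.

Q ≈ 6.83 L/s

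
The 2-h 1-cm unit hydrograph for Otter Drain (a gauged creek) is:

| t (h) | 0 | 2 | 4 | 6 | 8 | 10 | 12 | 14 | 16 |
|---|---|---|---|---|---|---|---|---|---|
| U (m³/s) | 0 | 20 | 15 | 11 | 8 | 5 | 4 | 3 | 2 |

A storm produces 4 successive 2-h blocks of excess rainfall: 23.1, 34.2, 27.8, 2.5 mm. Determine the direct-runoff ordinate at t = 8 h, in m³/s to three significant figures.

By discrete convolution, Q_j = Σ (P_i / 10 mm) · U_{j−i}.
At t = 8 h (j=4): Q = (23.1/10)·8 + (34.2/10)·11 + (27.8/10)·15 + (2.5/10)·20 = 103 m³/s.

Q ≈ 103 m³/s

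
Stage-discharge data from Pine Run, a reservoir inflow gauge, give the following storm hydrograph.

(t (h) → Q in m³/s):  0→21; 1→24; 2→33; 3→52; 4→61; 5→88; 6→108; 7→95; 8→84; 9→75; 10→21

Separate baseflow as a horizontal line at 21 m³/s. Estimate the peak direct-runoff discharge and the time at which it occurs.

Subtracting baseflow gives direct-runoff ordinates: 0.0, 3.0, 12.0, 31.0, 40.0, 67.0, 87.0, 74.0, 63.0, 54.0, 0.0 m³/s.
The maximum is 87.0 m³/s, occurring at the reading for t = 6 h.

Q_p = 87.0 m³/s at t = 6 h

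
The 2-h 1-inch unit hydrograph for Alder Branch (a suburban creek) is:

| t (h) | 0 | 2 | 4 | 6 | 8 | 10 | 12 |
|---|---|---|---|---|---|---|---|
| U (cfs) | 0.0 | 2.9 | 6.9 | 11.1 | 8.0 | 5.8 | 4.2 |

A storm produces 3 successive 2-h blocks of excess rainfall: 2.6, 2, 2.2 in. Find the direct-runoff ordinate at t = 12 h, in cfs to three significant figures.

By discrete convolution, Q_j = Σ (P_i / 1 in) · U_{j−i}.
At t = 12 h (j=6): Q = (2.6/1)·4.2 + (2/1)·5.8 + (2.2/1)·8.0 = 40.1 cfs.

Q ≈ 40.1 cfs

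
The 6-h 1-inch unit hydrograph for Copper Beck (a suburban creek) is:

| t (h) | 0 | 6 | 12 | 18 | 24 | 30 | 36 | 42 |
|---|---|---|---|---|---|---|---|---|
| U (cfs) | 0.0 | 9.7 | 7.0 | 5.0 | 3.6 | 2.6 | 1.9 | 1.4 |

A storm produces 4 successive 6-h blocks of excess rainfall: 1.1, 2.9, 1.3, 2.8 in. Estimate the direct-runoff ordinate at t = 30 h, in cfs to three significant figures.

By discrete convolution, Q_j = Σ (P_i / 1 in) · U_{j−i}.
At t = 30 h (j=5): Q = (1.1/1)·2.6 + (2.9/1)·3.6 + (1.3/1)·5.0 + (2.8/1)·7.0 = 39.4 cfs.

Q ≈ 39.4 cfs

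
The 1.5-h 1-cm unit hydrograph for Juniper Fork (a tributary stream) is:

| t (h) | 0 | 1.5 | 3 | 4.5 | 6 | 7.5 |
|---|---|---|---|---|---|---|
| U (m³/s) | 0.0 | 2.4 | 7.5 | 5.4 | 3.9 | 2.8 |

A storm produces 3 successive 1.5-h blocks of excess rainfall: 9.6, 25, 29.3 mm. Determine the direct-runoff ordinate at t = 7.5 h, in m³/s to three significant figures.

Q ≈ 28.3 m³/s

By discrete convolution, Q_j = Σ (P_i / 10 mm) · U_{j−i}.
At t = 7.5 h (j=5): Q = (9.6/10)·2.8 + (25/10)·3.9 + (29.3/10)·5.4 = 28.3 m³/s.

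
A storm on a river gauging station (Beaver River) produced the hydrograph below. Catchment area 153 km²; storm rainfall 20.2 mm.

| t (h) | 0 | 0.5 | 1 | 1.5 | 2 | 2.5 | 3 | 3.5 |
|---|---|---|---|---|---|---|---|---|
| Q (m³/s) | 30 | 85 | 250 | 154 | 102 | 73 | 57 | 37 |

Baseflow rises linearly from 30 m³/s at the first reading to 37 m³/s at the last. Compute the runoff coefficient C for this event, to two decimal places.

ΣQ_DR = 520.0 m³/s; V = ΣQ_DR·Δt = 9.360 × 10^5 m³.
Runoff depth d = V / A = 6.118 mm.
C = d / P = 6.118 / 20.2 = 0.30.

C ≈ 0.30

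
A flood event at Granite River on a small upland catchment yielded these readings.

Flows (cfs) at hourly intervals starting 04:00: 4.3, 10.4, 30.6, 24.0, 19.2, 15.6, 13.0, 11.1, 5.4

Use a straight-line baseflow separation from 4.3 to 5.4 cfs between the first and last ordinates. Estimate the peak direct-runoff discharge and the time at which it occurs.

Subtracting baseflow gives direct-runoff ordinates: 0.00, 5.96, 26.02, 19.29, 14.35, 10.61, 7.88, 5.84, 0.00 cfs.
The maximum is 26.02 cfs, occurring at the reading for t = 06:00.

Q_p = 26.02 cfs at t = 06:00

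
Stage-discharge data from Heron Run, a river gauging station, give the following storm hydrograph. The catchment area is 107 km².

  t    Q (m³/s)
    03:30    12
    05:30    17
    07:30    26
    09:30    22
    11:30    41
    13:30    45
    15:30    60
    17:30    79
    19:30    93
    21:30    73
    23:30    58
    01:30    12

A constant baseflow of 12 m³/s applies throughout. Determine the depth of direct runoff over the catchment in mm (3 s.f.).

Direct runoff: 0.0, 5.0, 14.0, 10.0, 29.0, 33.0, 48.0, 67.0, 81.0, 61.0, 46.0, 0.0 m³/s; ΣQ_DR = 394.0 m³/s.
V = ΣQ_DR · Δt = 394.0 × 7200 s = 2.837 × 10^6 m³.
Over A = 107 km², depth = V / A = 26.5 mm.

d ≈ 26.5 mm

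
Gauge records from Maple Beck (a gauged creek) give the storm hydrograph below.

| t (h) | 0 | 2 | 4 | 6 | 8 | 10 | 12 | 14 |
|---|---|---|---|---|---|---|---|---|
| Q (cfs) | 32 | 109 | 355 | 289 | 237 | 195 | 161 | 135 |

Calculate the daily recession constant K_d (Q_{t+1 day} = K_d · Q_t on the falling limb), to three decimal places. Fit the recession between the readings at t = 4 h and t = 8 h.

K_d ≈ 0.089

Between t = 4 h and t = 8 h the flow falls from 355 to 237 cfs over 2×2 h = 4 h.
Per-interval ratio K = (237/355)^(1/2) = 0.8171; K_d = K^(24/2) = 0.089.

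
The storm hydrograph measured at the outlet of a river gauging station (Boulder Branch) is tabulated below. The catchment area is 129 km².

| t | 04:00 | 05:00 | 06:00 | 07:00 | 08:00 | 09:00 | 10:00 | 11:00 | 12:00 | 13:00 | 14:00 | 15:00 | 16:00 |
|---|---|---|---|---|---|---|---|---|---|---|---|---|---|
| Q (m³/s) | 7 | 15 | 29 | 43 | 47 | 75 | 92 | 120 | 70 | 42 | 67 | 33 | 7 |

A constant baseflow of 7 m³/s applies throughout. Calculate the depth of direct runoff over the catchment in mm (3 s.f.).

d ≈ 15.5 mm

Direct runoff: 0.0, 8.0, 22.0, 36.0, 40.0, 68.0, 85.0, 113.0, 63.0, 35.0, 60.0, 26.0, 0.0 m³/s; ΣQ_DR = 556.0 m³/s.
V = ΣQ_DR · Δt = 556.0 × 3600 s = 2.002 × 10^6 m³.
Over A = 129 km², depth = V / A = 15.5 mm.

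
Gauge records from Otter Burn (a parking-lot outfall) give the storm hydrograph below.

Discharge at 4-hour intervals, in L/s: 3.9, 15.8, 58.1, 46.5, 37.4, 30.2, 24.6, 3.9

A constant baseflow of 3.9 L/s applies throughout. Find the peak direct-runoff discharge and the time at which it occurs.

Q_p = 54.2 L/s at t = 8 h

Subtracting baseflow gives direct-runoff ordinates: 0.0, 11.9, 54.2, 42.6, 33.5, 26.3, 20.7, 0.0 L/s.
The maximum is 54.2 L/s, occurring at the reading for t = 8 h.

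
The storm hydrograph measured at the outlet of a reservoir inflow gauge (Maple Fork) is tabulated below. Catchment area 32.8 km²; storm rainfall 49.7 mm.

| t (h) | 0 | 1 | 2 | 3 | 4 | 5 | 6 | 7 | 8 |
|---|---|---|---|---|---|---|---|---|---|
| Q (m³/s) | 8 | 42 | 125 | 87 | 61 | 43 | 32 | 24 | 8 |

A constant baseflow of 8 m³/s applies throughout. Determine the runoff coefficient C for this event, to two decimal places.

C ≈ 0.79

ΣQ_DR = 358.0 m³/s; V = ΣQ_DR·Δt = 1.289 × 10^6 m³.
Runoff depth d = V / A = 39.29 mm.
C = d / P = 39.29 / 49.7 = 0.79.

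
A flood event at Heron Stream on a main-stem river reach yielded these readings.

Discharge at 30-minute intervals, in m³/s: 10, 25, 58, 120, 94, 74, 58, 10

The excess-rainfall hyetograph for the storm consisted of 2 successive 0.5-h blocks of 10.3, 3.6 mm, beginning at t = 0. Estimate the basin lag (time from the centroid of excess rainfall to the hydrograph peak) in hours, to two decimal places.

t_L ≈ 1.12 h

Centroid of excess rainfall: t_c = Σ P_i·t̄_i / ΣP_i = 0.3795 h (block centres at 0.25, 0.75 h).
Hydrograph peak occurs at t = 1.5 h, so basin lag t_L = 1.5 − 0.3795 = 1.12 h.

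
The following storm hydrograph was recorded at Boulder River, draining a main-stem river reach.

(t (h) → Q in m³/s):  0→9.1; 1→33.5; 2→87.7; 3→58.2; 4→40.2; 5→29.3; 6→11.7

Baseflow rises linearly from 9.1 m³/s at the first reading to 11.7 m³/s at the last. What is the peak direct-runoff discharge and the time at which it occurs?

Subtracting baseflow gives direct-runoff ordinates: 0.00, 23.97, 77.73, 47.80, 29.37, 18.03, 0.00 m³/s.
The maximum is 77.73 m³/s, occurring at the reading for t = 2 h.

Q_p = 77.73 m³/s at t = 2 h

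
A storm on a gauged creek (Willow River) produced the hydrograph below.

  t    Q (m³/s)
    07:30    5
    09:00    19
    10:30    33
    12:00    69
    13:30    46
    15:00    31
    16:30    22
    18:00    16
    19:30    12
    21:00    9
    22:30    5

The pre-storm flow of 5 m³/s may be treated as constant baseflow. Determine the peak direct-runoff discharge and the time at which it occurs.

Q_p = 64.0 m³/s at t = 12:00

Subtracting baseflow gives direct-runoff ordinates: 0.0, 14.0, 28.0, 64.0, 41.0, 26.0, 17.0, 11.0, 7.0, 4.0, 0.0 m³/s.
The maximum is 64.0 m³/s, occurring at the reading for t = 12:00.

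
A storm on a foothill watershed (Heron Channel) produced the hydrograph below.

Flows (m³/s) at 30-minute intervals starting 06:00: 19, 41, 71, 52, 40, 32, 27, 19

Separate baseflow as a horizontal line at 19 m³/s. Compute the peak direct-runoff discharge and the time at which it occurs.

Subtracting baseflow gives direct-runoff ordinates: 0.0, 22.0, 52.0, 33.0, 21.0, 13.0, 8.0, 0.0 m³/s.
The maximum is 52.0 m³/s, occurring at the reading for t = 07:00.

Q_p = 52.0 m³/s at t = 07:00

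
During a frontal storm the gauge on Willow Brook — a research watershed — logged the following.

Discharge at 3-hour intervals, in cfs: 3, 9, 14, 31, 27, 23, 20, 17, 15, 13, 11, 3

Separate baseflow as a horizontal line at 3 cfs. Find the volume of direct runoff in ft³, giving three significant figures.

V ≈ 1.62 × 10^6 ft³

Direct-runoff ordinates (Q − Q_b): 0.0, 6.0, 11.0, 28.0, 24.0, 20.0, 17.0, 14.0, 12.0, 10.0, 8.0, 0.0 cfs.
ΣQ_DR = 150.0 cfs.
With Δt = 3 h = 10800 s, V = ΣQ_DR · Δt = 150.0 × 10800 = 1.62 × 10^6 ft³.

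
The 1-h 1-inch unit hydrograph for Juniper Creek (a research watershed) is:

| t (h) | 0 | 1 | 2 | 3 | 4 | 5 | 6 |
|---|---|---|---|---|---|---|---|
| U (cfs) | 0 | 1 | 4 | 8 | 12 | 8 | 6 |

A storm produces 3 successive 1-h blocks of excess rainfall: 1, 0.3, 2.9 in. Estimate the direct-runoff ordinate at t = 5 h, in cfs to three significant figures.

Q ≈ 34.8 cfs

By discrete convolution, Q_j = Σ (P_i / 1 in) · U_{j−i}.
At t = 5 h (j=5): Q = (1/1)·8 + (0.3/1)·12 + (2.9/1)·8 = 34.8 cfs.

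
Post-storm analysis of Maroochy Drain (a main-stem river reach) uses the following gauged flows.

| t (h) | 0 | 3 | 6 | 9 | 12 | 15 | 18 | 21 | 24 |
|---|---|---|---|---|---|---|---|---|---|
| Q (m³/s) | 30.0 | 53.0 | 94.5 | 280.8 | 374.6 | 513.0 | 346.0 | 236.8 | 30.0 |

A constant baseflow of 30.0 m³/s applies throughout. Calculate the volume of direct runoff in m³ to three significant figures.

V ≈ 1.82 × 10^7 m³

Direct-runoff ordinates (Q − Q_b): 0.0, 23.0, 64.5, 250.8, 344.6, 483.0, 316.0, 206.8, 0.0 m³/s.
ΣQ_DR = 1689 m³/s.
With Δt = 3 h = 10800 s, V = ΣQ_DR · Δt = 1689 × 10800 = 1.82 × 10^7 m³.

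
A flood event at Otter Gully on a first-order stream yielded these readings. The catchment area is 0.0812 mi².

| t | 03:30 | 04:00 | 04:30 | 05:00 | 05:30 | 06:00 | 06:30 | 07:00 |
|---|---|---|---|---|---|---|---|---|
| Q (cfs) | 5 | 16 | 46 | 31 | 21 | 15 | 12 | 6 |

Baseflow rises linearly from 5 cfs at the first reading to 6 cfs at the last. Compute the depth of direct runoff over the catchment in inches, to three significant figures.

Direct runoff: 0.00, 10.86, 40.71, 25.57, 15.43, 9.29, 6.14, 0.00 cfs; ΣQ_DR = 108.0 cfs.
V = ΣQ_DR · Δt = 108.0 × 1800 s = 1.944 × 10^5 ft³.
Over A = 0.0812 mi², depth = V / A = 1.03 in.

d ≈ 1.03 in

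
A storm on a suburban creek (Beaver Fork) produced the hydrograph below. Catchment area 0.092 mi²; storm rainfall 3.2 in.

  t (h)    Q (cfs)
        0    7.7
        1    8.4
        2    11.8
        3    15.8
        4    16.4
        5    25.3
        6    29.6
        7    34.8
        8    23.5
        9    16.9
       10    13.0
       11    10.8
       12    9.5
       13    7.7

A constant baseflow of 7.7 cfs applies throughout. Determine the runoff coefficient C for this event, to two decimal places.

ΣQ_DR = 123.4 cfs; V = ΣQ_DR·Δt = 4.442 × 10^5 ft³.
Runoff depth d = V / A = 2.078 in.
C = d / P = 2.078 / 3.2 = 0.65.

C ≈ 0.65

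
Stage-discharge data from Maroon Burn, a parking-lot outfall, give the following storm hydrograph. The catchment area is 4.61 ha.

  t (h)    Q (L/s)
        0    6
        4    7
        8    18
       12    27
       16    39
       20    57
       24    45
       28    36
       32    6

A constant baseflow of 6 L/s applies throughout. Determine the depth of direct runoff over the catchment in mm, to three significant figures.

d ≈ 58.4 mm

Direct runoff: 0.0, 1.0, 12.0, 21.0, 33.0, 51.0, 39.0, 30.0, 0.0 L/s; ΣQ_DR = 187.0 L/s.
V = ΣQ_DR · Δt = 187.0 × 14400 s = 2.693 × 10^6 L.
Over A = 4.61 ha, depth = V / A = 58.4 mm.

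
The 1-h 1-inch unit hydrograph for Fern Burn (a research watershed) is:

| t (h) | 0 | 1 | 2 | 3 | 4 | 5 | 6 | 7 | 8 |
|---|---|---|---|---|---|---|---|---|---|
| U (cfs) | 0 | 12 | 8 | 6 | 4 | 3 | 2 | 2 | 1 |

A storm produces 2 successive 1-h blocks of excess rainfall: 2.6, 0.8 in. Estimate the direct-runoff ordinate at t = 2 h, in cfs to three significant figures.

Q ≈ 30.4 cfs

By discrete convolution, Q_j = Σ (P_i / 1 in) · U_{j−i}.
At t = 2 h (j=2): Q = (2.6/1)·8 + (0.8/1)·12 = 30.4 cfs.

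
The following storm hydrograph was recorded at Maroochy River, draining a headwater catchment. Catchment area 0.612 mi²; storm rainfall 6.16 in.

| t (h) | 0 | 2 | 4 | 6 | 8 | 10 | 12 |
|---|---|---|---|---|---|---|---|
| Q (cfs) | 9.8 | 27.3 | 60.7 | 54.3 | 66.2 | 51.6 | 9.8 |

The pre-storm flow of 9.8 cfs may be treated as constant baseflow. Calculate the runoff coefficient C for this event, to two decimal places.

ΣQ_DR = 211.1 cfs; V = ΣQ_DR·Δt = 1.520 × 10^6 ft³.
Runoff depth d = V / A = 1.069 in.
C = d / P = 1.069 / 6.16 = 0.17.

C ≈ 0.17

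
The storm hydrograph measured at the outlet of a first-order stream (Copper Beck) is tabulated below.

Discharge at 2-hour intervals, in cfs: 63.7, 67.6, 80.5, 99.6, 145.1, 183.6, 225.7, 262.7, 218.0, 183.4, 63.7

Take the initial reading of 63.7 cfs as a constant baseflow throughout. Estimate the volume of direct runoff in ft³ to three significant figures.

V ≈ 6.43 × 10^6 ft³

Direct-runoff ordinates (Q − Q_b): 0.0, 3.9, 16.8, 35.9, 81.4, 119.9, 162.0, 199.0, 154.3, 119.7, 0.0 cfs.
ΣQ_DR = 892.9 cfs.
With Δt = 2 h = 7200 s, V = ΣQ_DR · Δt = 892.9 × 7200 = 6.43 × 10^6 ft³.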